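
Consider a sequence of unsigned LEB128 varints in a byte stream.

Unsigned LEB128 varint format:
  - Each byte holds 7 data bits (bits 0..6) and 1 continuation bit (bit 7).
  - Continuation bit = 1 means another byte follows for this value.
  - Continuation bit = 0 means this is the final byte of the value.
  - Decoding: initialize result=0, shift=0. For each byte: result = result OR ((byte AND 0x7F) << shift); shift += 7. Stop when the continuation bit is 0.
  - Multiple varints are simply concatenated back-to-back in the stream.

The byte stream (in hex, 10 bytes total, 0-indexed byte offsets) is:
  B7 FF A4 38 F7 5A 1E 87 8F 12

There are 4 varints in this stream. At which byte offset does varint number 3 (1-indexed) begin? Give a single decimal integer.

  byte[0]=0xB7 cont=1 payload=0x37=55: acc |= 55<<0 -> acc=55 shift=7
  byte[1]=0xFF cont=1 payload=0x7F=127: acc |= 127<<7 -> acc=16311 shift=14
  byte[2]=0xA4 cont=1 payload=0x24=36: acc |= 36<<14 -> acc=606135 shift=21
  byte[3]=0x38 cont=0 payload=0x38=56: acc |= 56<<21 -> acc=118046647 shift=28 [end]
Varint 1: bytes[0:4] = B7 FF A4 38 -> value 118046647 (4 byte(s))
  byte[4]=0xF7 cont=1 payload=0x77=119: acc |= 119<<0 -> acc=119 shift=7
  byte[5]=0x5A cont=0 payload=0x5A=90: acc |= 90<<7 -> acc=11639 shift=14 [end]
Varint 2: bytes[4:6] = F7 5A -> value 11639 (2 byte(s))
  byte[6]=0x1E cont=0 payload=0x1E=30: acc |= 30<<0 -> acc=30 shift=7 [end]
Varint 3: bytes[6:7] = 1E -> value 30 (1 byte(s))
  byte[7]=0x87 cont=1 payload=0x07=7: acc |= 7<<0 -> acc=7 shift=7
  byte[8]=0x8F cont=1 payload=0x0F=15: acc |= 15<<7 -> acc=1927 shift=14
  byte[9]=0x12 cont=0 payload=0x12=18: acc |= 18<<14 -> acc=296839 shift=21 [end]
Varint 4: bytes[7:10] = 87 8F 12 -> value 296839 (3 byte(s))

Answer: 6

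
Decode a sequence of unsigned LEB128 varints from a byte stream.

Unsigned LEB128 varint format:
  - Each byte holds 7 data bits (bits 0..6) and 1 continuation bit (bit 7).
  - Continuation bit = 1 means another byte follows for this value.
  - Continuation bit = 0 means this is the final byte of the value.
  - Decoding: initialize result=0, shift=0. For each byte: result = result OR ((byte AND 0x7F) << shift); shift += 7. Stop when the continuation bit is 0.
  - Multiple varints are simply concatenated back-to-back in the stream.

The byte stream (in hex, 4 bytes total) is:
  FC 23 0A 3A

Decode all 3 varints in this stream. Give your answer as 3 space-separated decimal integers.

  byte[0]=0xFC cont=1 payload=0x7C=124: acc |= 124<<0 -> acc=124 shift=7
  byte[1]=0x23 cont=0 payload=0x23=35: acc |= 35<<7 -> acc=4604 shift=14 [end]
Varint 1: bytes[0:2] = FC 23 -> value 4604 (2 byte(s))
  byte[2]=0x0A cont=0 payload=0x0A=10: acc |= 10<<0 -> acc=10 shift=7 [end]
Varint 2: bytes[2:3] = 0A -> value 10 (1 byte(s))
  byte[3]=0x3A cont=0 payload=0x3A=58: acc |= 58<<0 -> acc=58 shift=7 [end]
Varint 3: bytes[3:4] = 3A -> value 58 (1 byte(s))

Answer: 4604 10 58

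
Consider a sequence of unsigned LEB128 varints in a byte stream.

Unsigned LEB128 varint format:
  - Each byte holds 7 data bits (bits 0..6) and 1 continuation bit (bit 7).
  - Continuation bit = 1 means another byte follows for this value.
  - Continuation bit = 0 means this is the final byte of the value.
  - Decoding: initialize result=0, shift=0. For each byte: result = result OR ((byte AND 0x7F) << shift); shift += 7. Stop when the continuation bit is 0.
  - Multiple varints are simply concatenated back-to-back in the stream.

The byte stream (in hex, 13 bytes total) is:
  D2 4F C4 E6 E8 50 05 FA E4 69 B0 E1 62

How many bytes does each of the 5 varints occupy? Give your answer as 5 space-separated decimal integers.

  byte[0]=0xD2 cont=1 payload=0x52=82: acc |= 82<<0 -> acc=82 shift=7
  byte[1]=0x4F cont=0 payload=0x4F=79: acc |= 79<<7 -> acc=10194 shift=14 [end]
Varint 1: bytes[0:2] = D2 4F -> value 10194 (2 byte(s))
  byte[2]=0xC4 cont=1 payload=0x44=68: acc |= 68<<0 -> acc=68 shift=7
  byte[3]=0xE6 cont=1 payload=0x66=102: acc |= 102<<7 -> acc=13124 shift=14
  byte[4]=0xE8 cont=1 payload=0x68=104: acc |= 104<<14 -> acc=1717060 shift=21
  byte[5]=0x50 cont=0 payload=0x50=80: acc |= 80<<21 -> acc=169489220 shift=28 [end]
Varint 2: bytes[2:6] = C4 E6 E8 50 -> value 169489220 (4 byte(s))
  byte[6]=0x05 cont=0 payload=0x05=5: acc |= 5<<0 -> acc=5 shift=7 [end]
Varint 3: bytes[6:7] = 05 -> value 5 (1 byte(s))
  byte[7]=0xFA cont=1 payload=0x7A=122: acc |= 122<<0 -> acc=122 shift=7
  byte[8]=0xE4 cont=1 payload=0x64=100: acc |= 100<<7 -> acc=12922 shift=14
  byte[9]=0x69 cont=0 payload=0x69=105: acc |= 105<<14 -> acc=1733242 shift=21 [end]
Varint 4: bytes[7:10] = FA E4 69 -> value 1733242 (3 byte(s))
  byte[10]=0xB0 cont=1 payload=0x30=48: acc |= 48<<0 -> acc=48 shift=7
  byte[11]=0xE1 cont=1 payload=0x61=97: acc |= 97<<7 -> acc=12464 shift=14
  byte[12]=0x62 cont=0 payload=0x62=98: acc |= 98<<14 -> acc=1618096 shift=21 [end]
Varint 5: bytes[10:13] = B0 E1 62 -> value 1618096 (3 byte(s))

Answer: 2 4 1 3 3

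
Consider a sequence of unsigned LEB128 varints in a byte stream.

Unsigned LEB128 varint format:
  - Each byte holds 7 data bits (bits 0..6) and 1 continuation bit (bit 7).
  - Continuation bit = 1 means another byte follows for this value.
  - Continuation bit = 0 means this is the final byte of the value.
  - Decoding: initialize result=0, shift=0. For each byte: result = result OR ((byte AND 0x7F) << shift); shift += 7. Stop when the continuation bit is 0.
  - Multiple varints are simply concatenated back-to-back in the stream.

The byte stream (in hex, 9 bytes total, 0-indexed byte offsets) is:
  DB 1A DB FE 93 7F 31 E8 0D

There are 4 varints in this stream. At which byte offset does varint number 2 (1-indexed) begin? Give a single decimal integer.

Answer: 2

Derivation:
  byte[0]=0xDB cont=1 payload=0x5B=91: acc |= 91<<0 -> acc=91 shift=7
  byte[1]=0x1A cont=0 payload=0x1A=26: acc |= 26<<7 -> acc=3419 shift=14 [end]
Varint 1: bytes[0:2] = DB 1A -> value 3419 (2 byte(s))
  byte[2]=0xDB cont=1 payload=0x5B=91: acc |= 91<<0 -> acc=91 shift=7
  byte[3]=0xFE cont=1 payload=0x7E=126: acc |= 126<<7 -> acc=16219 shift=14
  byte[4]=0x93 cont=1 payload=0x13=19: acc |= 19<<14 -> acc=327515 shift=21
  byte[5]=0x7F cont=0 payload=0x7F=127: acc |= 127<<21 -> acc=266665819 shift=28 [end]
Varint 2: bytes[2:6] = DB FE 93 7F -> value 266665819 (4 byte(s))
  byte[6]=0x31 cont=0 payload=0x31=49: acc |= 49<<0 -> acc=49 shift=7 [end]
Varint 3: bytes[6:7] = 31 -> value 49 (1 byte(s))
  byte[7]=0xE8 cont=1 payload=0x68=104: acc |= 104<<0 -> acc=104 shift=7
  byte[8]=0x0D cont=0 payload=0x0D=13: acc |= 13<<7 -> acc=1768 shift=14 [end]
Varint 4: bytes[7:9] = E8 0D -> value 1768 (2 byte(s))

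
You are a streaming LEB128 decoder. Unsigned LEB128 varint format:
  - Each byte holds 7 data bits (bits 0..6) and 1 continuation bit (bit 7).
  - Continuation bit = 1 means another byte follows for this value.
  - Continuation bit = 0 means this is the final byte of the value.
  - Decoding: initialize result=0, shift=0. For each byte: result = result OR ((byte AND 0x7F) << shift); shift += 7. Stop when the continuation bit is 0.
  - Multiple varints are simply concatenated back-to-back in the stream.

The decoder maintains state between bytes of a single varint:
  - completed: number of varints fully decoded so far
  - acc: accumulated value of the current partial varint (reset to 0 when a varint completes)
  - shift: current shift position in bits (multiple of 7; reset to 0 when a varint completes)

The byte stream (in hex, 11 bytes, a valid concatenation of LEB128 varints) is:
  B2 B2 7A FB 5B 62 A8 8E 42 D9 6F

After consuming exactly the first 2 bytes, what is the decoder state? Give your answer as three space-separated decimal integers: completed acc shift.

Answer: 0 6450 14

Derivation:
byte[0]=0xB2 cont=1 payload=0x32: acc |= 50<<0 -> completed=0 acc=50 shift=7
byte[1]=0xB2 cont=1 payload=0x32: acc |= 50<<7 -> completed=0 acc=6450 shift=14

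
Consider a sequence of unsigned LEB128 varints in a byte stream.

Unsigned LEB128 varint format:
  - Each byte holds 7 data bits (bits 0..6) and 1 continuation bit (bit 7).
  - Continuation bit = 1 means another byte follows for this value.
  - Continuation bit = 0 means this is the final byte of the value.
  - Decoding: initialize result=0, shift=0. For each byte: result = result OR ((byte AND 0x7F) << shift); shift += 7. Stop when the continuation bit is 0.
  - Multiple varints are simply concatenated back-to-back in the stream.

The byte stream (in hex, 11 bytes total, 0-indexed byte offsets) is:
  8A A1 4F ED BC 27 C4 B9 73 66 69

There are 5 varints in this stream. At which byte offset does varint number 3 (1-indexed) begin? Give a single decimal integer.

  byte[0]=0x8A cont=1 payload=0x0A=10: acc |= 10<<0 -> acc=10 shift=7
  byte[1]=0xA1 cont=1 payload=0x21=33: acc |= 33<<7 -> acc=4234 shift=14
  byte[2]=0x4F cont=0 payload=0x4F=79: acc |= 79<<14 -> acc=1298570 shift=21 [end]
Varint 1: bytes[0:3] = 8A A1 4F -> value 1298570 (3 byte(s))
  byte[3]=0xED cont=1 payload=0x6D=109: acc |= 109<<0 -> acc=109 shift=7
  byte[4]=0xBC cont=1 payload=0x3C=60: acc |= 60<<7 -> acc=7789 shift=14
  byte[5]=0x27 cont=0 payload=0x27=39: acc |= 39<<14 -> acc=646765 shift=21 [end]
Varint 2: bytes[3:6] = ED BC 27 -> value 646765 (3 byte(s))
  byte[6]=0xC4 cont=1 payload=0x44=68: acc |= 68<<0 -> acc=68 shift=7
  byte[7]=0xB9 cont=1 payload=0x39=57: acc |= 57<<7 -> acc=7364 shift=14
  byte[8]=0x73 cont=0 payload=0x73=115: acc |= 115<<14 -> acc=1891524 shift=21 [end]
Varint 3: bytes[6:9] = C4 B9 73 -> value 1891524 (3 byte(s))
  byte[9]=0x66 cont=0 payload=0x66=102: acc |= 102<<0 -> acc=102 shift=7 [end]
Varint 4: bytes[9:10] = 66 -> value 102 (1 byte(s))
  byte[10]=0x69 cont=0 payload=0x69=105: acc |= 105<<0 -> acc=105 shift=7 [end]
Varint 5: bytes[10:11] = 69 -> value 105 (1 byte(s))

Answer: 6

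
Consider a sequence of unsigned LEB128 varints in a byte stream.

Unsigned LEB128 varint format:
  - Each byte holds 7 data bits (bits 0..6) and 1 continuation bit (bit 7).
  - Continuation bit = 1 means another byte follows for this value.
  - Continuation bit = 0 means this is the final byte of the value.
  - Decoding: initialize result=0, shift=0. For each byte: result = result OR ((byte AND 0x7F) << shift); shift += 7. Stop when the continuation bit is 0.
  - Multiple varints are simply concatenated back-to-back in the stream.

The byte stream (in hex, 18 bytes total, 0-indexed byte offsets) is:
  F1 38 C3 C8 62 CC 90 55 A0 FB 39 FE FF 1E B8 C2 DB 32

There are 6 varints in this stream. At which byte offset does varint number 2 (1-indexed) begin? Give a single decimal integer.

Answer: 2

Derivation:
  byte[0]=0xF1 cont=1 payload=0x71=113: acc |= 113<<0 -> acc=113 shift=7
  byte[1]=0x38 cont=0 payload=0x38=56: acc |= 56<<7 -> acc=7281 shift=14 [end]
Varint 1: bytes[0:2] = F1 38 -> value 7281 (2 byte(s))
  byte[2]=0xC3 cont=1 payload=0x43=67: acc |= 67<<0 -> acc=67 shift=7
  byte[3]=0xC8 cont=1 payload=0x48=72: acc |= 72<<7 -> acc=9283 shift=14
  byte[4]=0x62 cont=0 payload=0x62=98: acc |= 98<<14 -> acc=1614915 shift=21 [end]
Varint 2: bytes[2:5] = C3 C8 62 -> value 1614915 (3 byte(s))
  byte[5]=0xCC cont=1 payload=0x4C=76: acc |= 76<<0 -> acc=76 shift=7
  byte[6]=0x90 cont=1 payload=0x10=16: acc |= 16<<7 -> acc=2124 shift=14
  byte[7]=0x55 cont=0 payload=0x55=85: acc |= 85<<14 -> acc=1394764 shift=21 [end]
Varint 3: bytes[5:8] = CC 90 55 -> value 1394764 (3 byte(s))
  byte[8]=0xA0 cont=1 payload=0x20=32: acc |= 32<<0 -> acc=32 shift=7
  byte[9]=0xFB cont=1 payload=0x7B=123: acc |= 123<<7 -> acc=15776 shift=14
  byte[10]=0x39 cont=0 payload=0x39=57: acc |= 57<<14 -> acc=949664 shift=21 [end]
Varint 4: bytes[8:11] = A0 FB 39 -> value 949664 (3 byte(s))
  byte[11]=0xFE cont=1 payload=0x7E=126: acc |= 126<<0 -> acc=126 shift=7
  byte[12]=0xFF cont=1 payload=0x7F=127: acc |= 127<<7 -> acc=16382 shift=14
  byte[13]=0x1E cont=0 payload=0x1E=30: acc |= 30<<14 -> acc=507902 shift=21 [end]
Varint 5: bytes[11:14] = FE FF 1E -> value 507902 (3 byte(s))
  byte[14]=0xB8 cont=1 payload=0x38=56: acc |= 56<<0 -> acc=56 shift=7
  byte[15]=0xC2 cont=1 payload=0x42=66: acc |= 66<<7 -> acc=8504 shift=14
  byte[16]=0xDB cont=1 payload=0x5B=91: acc |= 91<<14 -> acc=1499448 shift=21
  byte[17]=0x32 cont=0 payload=0x32=50: acc |= 50<<21 -> acc=106357048 shift=28 [end]
Varint 6: bytes[14:18] = B8 C2 DB 32 -> value 106357048 (4 byte(s))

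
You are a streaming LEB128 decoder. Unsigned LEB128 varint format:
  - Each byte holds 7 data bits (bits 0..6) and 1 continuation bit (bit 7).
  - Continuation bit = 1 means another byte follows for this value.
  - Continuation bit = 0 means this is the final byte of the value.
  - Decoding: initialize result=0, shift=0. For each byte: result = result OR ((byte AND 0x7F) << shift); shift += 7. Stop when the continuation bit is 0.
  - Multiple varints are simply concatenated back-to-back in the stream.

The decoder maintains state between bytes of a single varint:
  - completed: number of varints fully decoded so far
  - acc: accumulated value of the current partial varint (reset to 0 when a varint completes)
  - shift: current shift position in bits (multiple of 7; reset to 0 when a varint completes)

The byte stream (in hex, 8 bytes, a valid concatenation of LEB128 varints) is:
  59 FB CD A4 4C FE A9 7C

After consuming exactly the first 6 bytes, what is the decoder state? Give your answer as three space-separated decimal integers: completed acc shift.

Answer: 2 126 7

Derivation:
byte[0]=0x59 cont=0 payload=0x59: varint #1 complete (value=89); reset -> completed=1 acc=0 shift=0
byte[1]=0xFB cont=1 payload=0x7B: acc |= 123<<0 -> completed=1 acc=123 shift=7
byte[2]=0xCD cont=1 payload=0x4D: acc |= 77<<7 -> completed=1 acc=9979 shift=14
byte[3]=0xA4 cont=1 payload=0x24: acc |= 36<<14 -> completed=1 acc=599803 shift=21
byte[4]=0x4C cont=0 payload=0x4C: varint #2 complete (value=159983355); reset -> completed=2 acc=0 shift=0
byte[5]=0xFE cont=1 payload=0x7E: acc |= 126<<0 -> completed=2 acc=126 shift=7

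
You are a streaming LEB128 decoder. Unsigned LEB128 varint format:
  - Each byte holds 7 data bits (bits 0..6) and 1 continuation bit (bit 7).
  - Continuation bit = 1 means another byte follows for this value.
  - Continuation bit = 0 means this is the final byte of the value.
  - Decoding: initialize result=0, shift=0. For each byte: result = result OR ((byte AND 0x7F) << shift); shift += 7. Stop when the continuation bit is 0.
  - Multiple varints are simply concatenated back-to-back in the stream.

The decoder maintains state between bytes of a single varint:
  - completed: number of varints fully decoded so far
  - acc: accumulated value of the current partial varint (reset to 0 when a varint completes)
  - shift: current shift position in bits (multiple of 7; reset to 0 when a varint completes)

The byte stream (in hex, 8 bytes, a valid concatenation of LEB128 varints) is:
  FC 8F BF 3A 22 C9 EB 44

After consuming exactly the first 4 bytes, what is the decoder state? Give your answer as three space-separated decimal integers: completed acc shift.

Answer: 1 0 0

Derivation:
byte[0]=0xFC cont=1 payload=0x7C: acc |= 124<<0 -> completed=0 acc=124 shift=7
byte[1]=0x8F cont=1 payload=0x0F: acc |= 15<<7 -> completed=0 acc=2044 shift=14
byte[2]=0xBF cont=1 payload=0x3F: acc |= 63<<14 -> completed=0 acc=1034236 shift=21
byte[3]=0x3A cont=0 payload=0x3A: varint #1 complete (value=122669052); reset -> completed=1 acc=0 shift=0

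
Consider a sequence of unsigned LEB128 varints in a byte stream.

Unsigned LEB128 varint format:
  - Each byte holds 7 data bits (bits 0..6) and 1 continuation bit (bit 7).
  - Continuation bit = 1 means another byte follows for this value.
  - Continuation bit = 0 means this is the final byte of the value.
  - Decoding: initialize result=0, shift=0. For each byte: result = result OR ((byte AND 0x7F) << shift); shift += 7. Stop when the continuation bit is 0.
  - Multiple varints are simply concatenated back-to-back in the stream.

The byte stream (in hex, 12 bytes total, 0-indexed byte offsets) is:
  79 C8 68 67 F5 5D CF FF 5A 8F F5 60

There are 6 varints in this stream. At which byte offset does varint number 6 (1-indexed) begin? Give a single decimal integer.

  byte[0]=0x79 cont=0 payload=0x79=121: acc |= 121<<0 -> acc=121 shift=7 [end]
Varint 1: bytes[0:1] = 79 -> value 121 (1 byte(s))
  byte[1]=0xC8 cont=1 payload=0x48=72: acc |= 72<<0 -> acc=72 shift=7
  byte[2]=0x68 cont=0 payload=0x68=104: acc |= 104<<7 -> acc=13384 shift=14 [end]
Varint 2: bytes[1:3] = C8 68 -> value 13384 (2 byte(s))
  byte[3]=0x67 cont=0 payload=0x67=103: acc |= 103<<0 -> acc=103 shift=7 [end]
Varint 3: bytes[3:4] = 67 -> value 103 (1 byte(s))
  byte[4]=0xF5 cont=1 payload=0x75=117: acc |= 117<<0 -> acc=117 shift=7
  byte[5]=0x5D cont=0 payload=0x5D=93: acc |= 93<<7 -> acc=12021 shift=14 [end]
Varint 4: bytes[4:6] = F5 5D -> value 12021 (2 byte(s))
  byte[6]=0xCF cont=1 payload=0x4F=79: acc |= 79<<0 -> acc=79 shift=7
  byte[7]=0xFF cont=1 payload=0x7F=127: acc |= 127<<7 -> acc=16335 shift=14
  byte[8]=0x5A cont=0 payload=0x5A=90: acc |= 90<<14 -> acc=1490895 shift=21 [end]
Varint 5: bytes[6:9] = CF FF 5A -> value 1490895 (3 byte(s))
  byte[9]=0x8F cont=1 payload=0x0F=15: acc |= 15<<0 -> acc=15 shift=7
  byte[10]=0xF5 cont=1 payload=0x75=117: acc |= 117<<7 -> acc=14991 shift=14
  byte[11]=0x60 cont=0 payload=0x60=96: acc |= 96<<14 -> acc=1587855 shift=21 [end]
Varint 6: bytes[9:12] = 8F F5 60 -> value 1587855 (3 byte(s))

Answer: 9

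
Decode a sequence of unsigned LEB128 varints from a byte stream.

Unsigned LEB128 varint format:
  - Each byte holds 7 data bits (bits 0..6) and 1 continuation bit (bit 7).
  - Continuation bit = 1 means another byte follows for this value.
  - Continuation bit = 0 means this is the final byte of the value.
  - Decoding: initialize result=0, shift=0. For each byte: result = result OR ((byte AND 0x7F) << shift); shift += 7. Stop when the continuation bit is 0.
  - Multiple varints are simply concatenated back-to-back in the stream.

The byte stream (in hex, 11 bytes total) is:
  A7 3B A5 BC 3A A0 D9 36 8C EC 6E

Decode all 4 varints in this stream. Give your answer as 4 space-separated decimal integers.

  byte[0]=0xA7 cont=1 payload=0x27=39: acc |= 39<<0 -> acc=39 shift=7
  byte[1]=0x3B cont=0 payload=0x3B=59: acc |= 59<<7 -> acc=7591 shift=14 [end]
Varint 1: bytes[0:2] = A7 3B -> value 7591 (2 byte(s))
  byte[2]=0xA5 cont=1 payload=0x25=37: acc |= 37<<0 -> acc=37 shift=7
  byte[3]=0xBC cont=1 payload=0x3C=60: acc |= 60<<7 -> acc=7717 shift=14
  byte[4]=0x3A cont=0 payload=0x3A=58: acc |= 58<<14 -> acc=957989 shift=21 [end]
Varint 2: bytes[2:5] = A5 BC 3A -> value 957989 (3 byte(s))
  byte[5]=0xA0 cont=1 payload=0x20=32: acc |= 32<<0 -> acc=32 shift=7
  byte[6]=0xD9 cont=1 payload=0x59=89: acc |= 89<<7 -> acc=11424 shift=14
  byte[7]=0x36 cont=0 payload=0x36=54: acc |= 54<<14 -> acc=896160 shift=21 [end]
Varint 3: bytes[5:8] = A0 D9 36 -> value 896160 (3 byte(s))
  byte[8]=0x8C cont=1 payload=0x0C=12: acc |= 12<<0 -> acc=12 shift=7
  byte[9]=0xEC cont=1 payload=0x6C=108: acc |= 108<<7 -> acc=13836 shift=14
  byte[10]=0x6E cont=0 payload=0x6E=110: acc |= 110<<14 -> acc=1816076 shift=21 [end]
Varint 4: bytes[8:11] = 8C EC 6E -> value 1816076 (3 byte(s))

Answer: 7591 957989 896160 1816076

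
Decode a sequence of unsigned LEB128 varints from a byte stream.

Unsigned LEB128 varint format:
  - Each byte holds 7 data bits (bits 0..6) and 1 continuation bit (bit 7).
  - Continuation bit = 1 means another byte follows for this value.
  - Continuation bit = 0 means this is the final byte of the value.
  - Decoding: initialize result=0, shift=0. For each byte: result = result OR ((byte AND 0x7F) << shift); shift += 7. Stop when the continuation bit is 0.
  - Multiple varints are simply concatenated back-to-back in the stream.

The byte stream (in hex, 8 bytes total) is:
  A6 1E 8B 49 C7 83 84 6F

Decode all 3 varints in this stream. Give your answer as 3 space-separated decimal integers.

  byte[0]=0xA6 cont=1 payload=0x26=38: acc |= 38<<0 -> acc=38 shift=7
  byte[1]=0x1E cont=0 payload=0x1E=30: acc |= 30<<7 -> acc=3878 shift=14 [end]
Varint 1: bytes[0:2] = A6 1E -> value 3878 (2 byte(s))
  byte[2]=0x8B cont=1 payload=0x0B=11: acc |= 11<<0 -> acc=11 shift=7
  byte[3]=0x49 cont=0 payload=0x49=73: acc |= 73<<7 -> acc=9355 shift=14 [end]
Varint 2: bytes[2:4] = 8B 49 -> value 9355 (2 byte(s))
  byte[4]=0xC7 cont=1 payload=0x47=71: acc |= 71<<0 -> acc=71 shift=7
  byte[5]=0x83 cont=1 payload=0x03=3: acc |= 3<<7 -> acc=455 shift=14
  byte[6]=0x84 cont=1 payload=0x04=4: acc |= 4<<14 -> acc=65991 shift=21
  byte[7]=0x6F cont=0 payload=0x6F=111: acc |= 111<<21 -> acc=232849863 shift=28 [end]
Varint 3: bytes[4:8] = C7 83 84 6F -> value 232849863 (4 byte(s))

Answer: 3878 9355 232849863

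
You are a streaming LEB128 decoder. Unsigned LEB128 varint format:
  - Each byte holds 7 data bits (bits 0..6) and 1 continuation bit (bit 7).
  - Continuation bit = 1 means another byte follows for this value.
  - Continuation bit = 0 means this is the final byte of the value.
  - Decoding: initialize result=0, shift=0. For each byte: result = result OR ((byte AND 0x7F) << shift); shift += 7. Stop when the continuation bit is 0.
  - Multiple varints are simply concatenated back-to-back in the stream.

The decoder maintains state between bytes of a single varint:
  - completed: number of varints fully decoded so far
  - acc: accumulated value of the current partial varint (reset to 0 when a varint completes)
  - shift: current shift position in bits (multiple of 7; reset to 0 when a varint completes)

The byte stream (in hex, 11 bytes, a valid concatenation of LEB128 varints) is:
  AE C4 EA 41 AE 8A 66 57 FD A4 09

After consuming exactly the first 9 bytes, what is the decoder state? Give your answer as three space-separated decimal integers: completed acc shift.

Answer: 3 125 7

Derivation:
byte[0]=0xAE cont=1 payload=0x2E: acc |= 46<<0 -> completed=0 acc=46 shift=7
byte[1]=0xC4 cont=1 payload=0x44: acc |= 68<<7 -> completed=0 acc=8750 shift=14
byte[2]=0xEA cont=1 payload=0x6A: acc |= 106<<14 -> completed=0 acc=1745454 shift=21
byte[3]=0x41 cont=0 payload=0x41: varint #1 complete (value=138060334); reset -> completed=1 acc=0 shift=0
byte[4]=0xAE cont=1 payload=0x2E: acc |= 46<<0 -> completed=1 acc=46 shift=7
byte[5]=0x8A cont=1 payload=0x0A: acc |= 10<<7 -> completed=1 acc=1326 shift=14
byte[6]=0x66 cont=0 payload=0x66: varint #2 complete (value=1672494); reset -> completed=2 acc=0 shift=0
byte[7]=0x57 cont=0 payload=0x57: varint #3 complete (value=87); reset -> completed=3 acc=0 shift=0
byte[8]=0xFD cont=1 payload=0x7D: acc |= 125<<0 -> completed=3 acc=125 shift=7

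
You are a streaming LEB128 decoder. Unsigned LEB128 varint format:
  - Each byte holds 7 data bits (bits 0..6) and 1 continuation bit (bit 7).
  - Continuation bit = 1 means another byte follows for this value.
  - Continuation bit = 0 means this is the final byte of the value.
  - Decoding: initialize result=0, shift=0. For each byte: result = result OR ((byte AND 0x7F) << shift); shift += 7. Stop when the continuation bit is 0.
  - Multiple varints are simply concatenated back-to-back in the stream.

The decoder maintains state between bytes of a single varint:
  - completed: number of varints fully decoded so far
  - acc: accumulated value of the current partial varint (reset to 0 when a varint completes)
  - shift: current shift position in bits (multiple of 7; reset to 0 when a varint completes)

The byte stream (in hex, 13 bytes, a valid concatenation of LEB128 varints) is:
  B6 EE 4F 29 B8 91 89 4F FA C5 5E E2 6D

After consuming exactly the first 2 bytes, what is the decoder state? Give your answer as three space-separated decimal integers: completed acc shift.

byte[0]=0xB6 cont=1 payload=0x36: acc |= 54<<0 -> completed=0 acc=54 shift=7
byte[1]=0xEE cont=1 payload=0x6E: acc |= 110<<7 -> completed=0 acc=14134 shift=14

Answer: 0 14134 14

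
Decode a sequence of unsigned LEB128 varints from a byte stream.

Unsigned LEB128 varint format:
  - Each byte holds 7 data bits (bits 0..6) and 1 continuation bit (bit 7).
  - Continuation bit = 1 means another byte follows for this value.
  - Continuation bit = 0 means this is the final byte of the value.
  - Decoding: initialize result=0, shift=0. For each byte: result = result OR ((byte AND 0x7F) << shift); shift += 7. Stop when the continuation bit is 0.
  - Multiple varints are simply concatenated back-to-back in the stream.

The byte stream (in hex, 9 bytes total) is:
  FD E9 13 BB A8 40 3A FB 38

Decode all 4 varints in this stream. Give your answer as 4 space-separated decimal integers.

  byte[0]=0xFD cont=1 payload=0x7D=125: acc |= 125<<0 -> acc=125 shift=7
  byte[1]=0xE9 cont=1 payload=0x69=105: acc |= 105<<7 -> acc=13565 shift=14
  byte[2]=0x13 cont=0 payload=0x13=19: acc |= 19<<14 -> acc=324861 shift=21 [end]
Varint 1: bytes[0:3] = FD E9 13 -> value 324861 (3 byte(s))
  byte[3]=0xBB cont=1 payload=0x3B=59: acc |= 59<<0 -> acc=59 shift=7
  byte[4]=0xA8 cont=1 payload=0x28=40: acc |= 40<<7 -> acc=5179 shift=14
  byte[5]=0x40 cont=0 payload=0x40=64: acc |= 64<<14 -> acc=1053755 shift=21 [end]
Varint 2: bytes[3:6] = BB A8 40 -> value 1053755 (3 byte(s))
  byte[6]=0x3A cont=0 payload=0x3A=58: acc |= 58<<0 -> acc=58 shift=7 [end]
Varint 3: bytes[6:7] = 3A -> value 58 (1 byte(s))
  byte[7]=0xFB cont=1 payload=0x7B=123: acc |= 123<<0 -> acc=123 shift=7
  byte[8]=0x38 cont=0 payload=0x38=56: acc |= 56<<7 -> acc=7291 shift=14 [end]
Varint 4: bytes[7:9] = FB 38 -> value 7291 (2 byte(s))

Answer: 324861 1053755 58 7291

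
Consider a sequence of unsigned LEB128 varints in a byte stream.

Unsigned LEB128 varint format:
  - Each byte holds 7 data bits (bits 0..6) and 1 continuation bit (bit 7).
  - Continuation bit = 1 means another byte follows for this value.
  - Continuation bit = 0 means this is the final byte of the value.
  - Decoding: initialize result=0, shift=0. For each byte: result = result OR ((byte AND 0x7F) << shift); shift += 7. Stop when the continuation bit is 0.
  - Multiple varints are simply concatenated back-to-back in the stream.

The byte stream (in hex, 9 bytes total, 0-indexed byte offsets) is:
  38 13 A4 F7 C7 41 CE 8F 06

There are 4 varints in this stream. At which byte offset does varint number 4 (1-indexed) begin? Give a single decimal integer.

  byte[0]=0x38 cont=0 payload=0x38=56: acc |= 56<<0 -> acc=56 shift=7 [end]
Varint 1: bytes[0:1] = 38 -> value 56 (1 byte(s))
  byte[1]=0x13 cont=0 payload=0x13=19: acc |= 19<<0 -> acc=19 shift=7 [end]
Varint 2: bytes[1:2] = 13 -> value 19 (1 byte(s))
  byte[2]=0xA4 cont=1 payload=0x24=36: acc |= 36<<0 -> acc=36 shift=7
  byte[3]=0xF7 cont=1 payload=0x77=119: acc |= 119<<7 -> acc=15268 shift=14
  byte[4]=0xC7 cont=1 payload=0x47=71: acc |= 71<<14 -> acc=1178532 shift=21
  byte[5]=0x41 cont=0 payload=0x41=65: acc |= 65<<21 -> acc=137493412 shift=28 [end]
Varint 3: bytes[2:6] = A4 F7 C7 41 -> value 137493412 (4 byte(s))
  byte[6]=0xCE cont=1 payload=0x4E=78: acc |= 78<<0 -> acc=78 shift=7
  byte[7]=0x8F cont=1 payload=0x0F=15: acc |= 15<<7 -> acc=1998 shift=14
  byte[8]=0x06 cont=0 payload=0x06=6: acc |= 6<<14 -> acc=100302 shift=21 [end]
Varint 4: bytes[6:9] = CE 8F 06 -> value 100302 (3 byte(s))

Answer: 6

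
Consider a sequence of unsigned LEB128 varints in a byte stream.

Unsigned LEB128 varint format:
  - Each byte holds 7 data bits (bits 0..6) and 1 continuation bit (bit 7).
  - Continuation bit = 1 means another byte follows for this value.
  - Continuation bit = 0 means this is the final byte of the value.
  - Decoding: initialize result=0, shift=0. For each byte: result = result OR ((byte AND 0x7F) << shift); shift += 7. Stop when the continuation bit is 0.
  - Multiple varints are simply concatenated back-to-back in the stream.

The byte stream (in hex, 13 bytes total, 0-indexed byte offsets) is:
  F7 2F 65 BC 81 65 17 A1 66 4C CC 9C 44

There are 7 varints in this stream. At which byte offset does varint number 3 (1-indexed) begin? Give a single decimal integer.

Answer: 3

Derivation:
  byte[0]=0xF7 cont=1 payload=0x77=119: acc |= 119<<0 -> acc=119 shift=7
  byte[1]=0x2F cont=0 payload=0x2F=47: acc |= 47<<7 -> acc=6135 shift=14 [end]
Varint 1: bytes[0:2] = F7 2F -> value 6135 (2 byte(s))
  byte[2]=0x65 cont=0 payload=0x65=101: acc |= 101<<0 -> acc=101 shift=7 [end]
Varint 2: bytes[2:3] = 65 -> value 101 (1 byte(s))
  byte[3]=0xBC cont=1 payload=0x3C=60: acc |= 60<<0 -> acc=60 shift=7
  byte[4]=0x81 cont=1 payload=0x01=1: acc |= 1<<7 -> acc=188 shift=14
  byte[5]=0x65 cont=0 payload=0x65=101: acc |= 101<<14 -> acc=1654972 shift=21 [end]
Varint 3: bytes[3:6] = BC 81 65 -> value 1654972 (3 byte(s))
  byte[6]=0x17 cont=0 payload=0x17=23: acc |= 23<<0 -> acc=23 shift=7 [end]
Varint 4: bytes[6:7] = 17 -> value 23 (1 byte(s))
  byte[7]=0xA1 cont=1 payload=0x21=33: acc |= 33<<0 -> acc=33 shift=7
  byte[8]=0x66 cont=0 payload=0x66=102: acc |= 102<<7 -> acc=13089 shift=14 [end]
Varint 5: bytes[7:9] = A1 66 -> value 13089 (2 byte(s))
  byte[9]=0x4C cont=0 payload=0x4C=76: acc |= 76<<0 -> acc=76 shift=7 [end]
Varint 6: bytes[9:10] = 4C -> value 76 (1 byte(s))
  byte[10]=0xCC cont=1 payload=0x4C=76: acc |= 76<<0 -> acc=76 shift=7
  byte[11]=0x9C cont=1 payload=0x1C=28: acc |= 28<<7 -> acc=3660 shift=14
  byte[12]=0x44 cont=0 payload=0x44=68: acc |= 68<<14 -> acc=1117772 shift=21 [end]
Varint 7: bytes[10:13] = CC 9C 44 -> value 1117772 (3 byte(s))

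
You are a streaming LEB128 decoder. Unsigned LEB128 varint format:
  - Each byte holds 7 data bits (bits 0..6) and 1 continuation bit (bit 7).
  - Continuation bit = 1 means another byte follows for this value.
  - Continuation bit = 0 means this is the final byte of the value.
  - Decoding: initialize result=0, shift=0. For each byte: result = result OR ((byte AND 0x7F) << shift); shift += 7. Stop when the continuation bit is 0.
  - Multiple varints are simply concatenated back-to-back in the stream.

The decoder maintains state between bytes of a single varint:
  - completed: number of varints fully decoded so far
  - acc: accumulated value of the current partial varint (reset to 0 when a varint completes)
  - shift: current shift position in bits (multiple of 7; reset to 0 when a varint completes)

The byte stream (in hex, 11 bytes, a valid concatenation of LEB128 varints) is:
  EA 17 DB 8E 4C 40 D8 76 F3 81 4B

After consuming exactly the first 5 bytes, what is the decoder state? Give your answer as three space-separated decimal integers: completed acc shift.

byte[0]=0xEA cont=1 payload=0x6A: acc |= 106<<0 -> completed=0 acc=106 shift=7
byte[1]=0x17 cont=0 payload=0x17: varint #1 complete (value=3050); reset -> completed=1 acc=0 shift=0
byte[2]=0xDB cont=1 payload=0x5B: acc |= 91<<0 -> completed=1 acc=91 shift=7
byte[3]=0x8E cont=1 payload=0x0E: acc |= 14<<7 -> completed=1 acc=1883 shift=14
byte[4]=0x4C cont=0 payload=0x4C: varint #2 complete (value=1247067); reset -> completed=2 acc=0 shift=0

Answer: 2 0 0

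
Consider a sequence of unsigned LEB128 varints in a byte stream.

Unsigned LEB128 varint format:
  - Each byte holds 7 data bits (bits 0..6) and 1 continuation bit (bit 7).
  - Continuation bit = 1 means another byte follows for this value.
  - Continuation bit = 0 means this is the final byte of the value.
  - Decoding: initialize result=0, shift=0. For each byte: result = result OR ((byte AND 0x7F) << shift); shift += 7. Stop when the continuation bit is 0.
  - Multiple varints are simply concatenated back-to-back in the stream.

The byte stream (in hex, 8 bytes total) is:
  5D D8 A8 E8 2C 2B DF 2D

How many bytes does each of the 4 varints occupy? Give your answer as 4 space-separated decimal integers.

Answer: 1 4 1 2

Derivation:
  byte[0]=0x5D cont=0 payload=0x5D=93: acc |= 93<<0 -> acc=93 shift=7 [end]
Varint 1: bytes[0:1] = 5D -> value 93 (1 byte(s))
  byte[1]=0xD8 cont=1 payload=0x58=88: acc |= 88<<0 -> acc=88 shift=7
  byte[2]=0xA8 cont=1 payload=0x28=40: acc |= 40<<7 -> acc=5208 shift=14
  byte[3]=0xE8 cont=1 payload=0x68=104: acc |= 104<<14 -> acc=1709144 shift=21
  byte[4]=0x2C cont=0 payload=0x2C=44: acc |= 44<<21 -> acc=93983832 shift=28 [end]
Varint 2: bytes[1:5] = D8 A8 E8 2C -> value 93983832 (4 byte(s))
  byte[5]=0x2B cont=0 payload=0x2B=43: acc |= 43<<0 -> acc=43 shift=7 [end]
Varint 3: bytes[5:6] = 2B -> value 43 (1 byte(s))
  byte[6]=0xDF cont=1 payload=0x5F=95: acc |= 95<<0 -> acc=95 shift=7
  byte[7]=0x2D cont=0 payload=0x2D=45: acc |= 45<<7 -> acc=5855 shift=14 [end]
Varint 4: bytes[6:8] = DF 2D -> value 5855 (2 byte(s))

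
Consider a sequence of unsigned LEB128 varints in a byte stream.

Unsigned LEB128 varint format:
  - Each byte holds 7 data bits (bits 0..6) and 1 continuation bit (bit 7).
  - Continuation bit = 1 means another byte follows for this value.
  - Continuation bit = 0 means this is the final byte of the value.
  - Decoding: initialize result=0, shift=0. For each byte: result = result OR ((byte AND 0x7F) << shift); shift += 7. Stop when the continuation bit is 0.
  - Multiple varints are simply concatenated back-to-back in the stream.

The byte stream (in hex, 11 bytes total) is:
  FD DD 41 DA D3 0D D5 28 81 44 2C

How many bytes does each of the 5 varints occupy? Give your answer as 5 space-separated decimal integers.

  byte[0]=0xFD cont=1 payload=0x7D=125: acc |= 125<<0 -> acc=125 shift=7
  byte[1]=0xDD cont=1 payload=0x5D=93: acc |= 93<<7 -> acc=12029 shift=14
  byte[2]=0x41 cont=0 payload=0x41=65: acc |= 65<<14 -> acc=1076989 shift=21 [end]
Varint 1: bytes[0:3] = FD DD 41 -> value 1076989 (3 byte(s))
  byte[3]=0xDA cont=1 payload=0x5A=90: acc |= 90<<0 -> acc=90 shift=7
  byte[4]=0xD3 cont=1 payload=0x53=83: acc |= 83<<7 -> acc=10714 shift=14
  byte[5]=0x0D cont=0 payload=0x0D=13: acc |= 13<<14 -> acc=223706 shift=21 [end]
Varint 2: bytes[3:6] = DA D3 0D -> value 223706 (3 byte(s))
  byte[6]=0xD5 cont=1 payload=0x55=85: acc |= 85<<0 -> acc=85 shift=7
  byte[7]=0x28 cont=0 payload=0x28=40: acc |= 40<<7 -> acc=5205 shift=14 [end]
Varint 3: bytes[6:8] = D5 28 -> value 5205 (2 byte(s))
  byte[8]=0x81 cont=1 payload=0x01=1: acc |= 1<<0 -> acc=1 shift=7
  byte[9]=0x44 cont=0 payload=0x44=68: acc |= 68<<7 -> acc=8705 shift=14 [end]
Varint 4: bytes[8:10] = 81 44 -> value 8705 (2 byte(s))
  byte[10]=0x2C cont=0 payload=0x2C=44: acc |= 44<<0 -> acc=44 shift=7 [end]
Varint 5: bytes[10:11] = 2C -> value 44 (1 byte(s))

Answer: 3 3 2 2 1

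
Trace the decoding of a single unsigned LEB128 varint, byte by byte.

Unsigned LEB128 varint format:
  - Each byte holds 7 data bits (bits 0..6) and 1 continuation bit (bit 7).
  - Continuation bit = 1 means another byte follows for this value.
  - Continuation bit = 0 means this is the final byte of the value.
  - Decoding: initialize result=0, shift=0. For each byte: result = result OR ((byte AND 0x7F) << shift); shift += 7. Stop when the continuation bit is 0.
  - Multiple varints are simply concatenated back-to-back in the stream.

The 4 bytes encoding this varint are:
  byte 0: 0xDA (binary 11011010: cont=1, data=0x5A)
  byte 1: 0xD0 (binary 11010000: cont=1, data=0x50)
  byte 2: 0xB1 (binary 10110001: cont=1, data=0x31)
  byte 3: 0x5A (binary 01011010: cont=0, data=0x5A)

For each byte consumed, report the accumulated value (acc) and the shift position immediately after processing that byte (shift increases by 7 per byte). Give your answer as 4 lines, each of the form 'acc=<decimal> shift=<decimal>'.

byte 0=0xDA: payload=0x5A=90, contrib = 90<<0 = 90; acc -> 90, shift -> 7
byte 1=0xD0: payload=0x50=80, contrib = 80<<7 = 10240; acc -> 10330, shift -> 14
byte 2=0xB1: payload=0x31=49, contrib = 49<<14 = 802816; acc -> 813146, shift -> 21
byte 3=0x5A: payload=0x5A=90, contrib = 90<<21 = 188743680; acc -> 189556826, shift -> 28

Answer: acc=90 shift=7
acc=10330 shift=14
acc=813146 shift=21
acc=189556826 shift=28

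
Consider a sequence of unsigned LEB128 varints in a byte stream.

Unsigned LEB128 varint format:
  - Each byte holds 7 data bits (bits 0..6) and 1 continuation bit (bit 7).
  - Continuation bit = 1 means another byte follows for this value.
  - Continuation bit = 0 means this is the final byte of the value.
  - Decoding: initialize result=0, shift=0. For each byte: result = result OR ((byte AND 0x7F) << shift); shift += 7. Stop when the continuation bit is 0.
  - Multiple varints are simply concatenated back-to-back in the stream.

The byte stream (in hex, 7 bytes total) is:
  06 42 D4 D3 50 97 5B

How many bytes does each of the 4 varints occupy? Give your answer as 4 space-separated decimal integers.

Answer: 1 1 3 2

Derivation:
  byte[0]=0x06 cont=0 payload=0x06=6: acc |= 6<<0 -> acc=6 shift=7 [end]
Varint 1: bytes[0:1] = 06 -> value 6 (1 byte(s))
  byte[1]=0x42 cont=0 payload=0x42=66: acc |= 66<<0 -> acc=66 shift=7 [end]
Varint 2: bytes[1:2] = 42 -> value 66 (1 byte(s))
  byte[2]=0xD4 cont=1 payload=0x54=84: acc |= 84<<0 -> acc=84 shift=7
  byte[3]=0xD3 cont=1 payload=0x53=83: acc |= 83<<7 -> acc=10708 shift=14
  byte[4]=0x50 cont=0 payload=0x50=80: acc |= 80<<14 -> acc=1321428 shift=21 [end]
Varint 3: bytes[2:5] = D4 D3 50 -> value 1321428 (3 byte(s))
  byte[5]=0x97 cont=1 payload=0x17=23: acc |= 23<<0 -> acc=23 shift=7
  byte[6]=0x5B cont=0 payload=0x5B=91: acc |= 91<<7 -> acc=11671 shift=14 [end]
Varint 4: bytes[5:7] = 97 5B -> value 11671 (2 byte(s))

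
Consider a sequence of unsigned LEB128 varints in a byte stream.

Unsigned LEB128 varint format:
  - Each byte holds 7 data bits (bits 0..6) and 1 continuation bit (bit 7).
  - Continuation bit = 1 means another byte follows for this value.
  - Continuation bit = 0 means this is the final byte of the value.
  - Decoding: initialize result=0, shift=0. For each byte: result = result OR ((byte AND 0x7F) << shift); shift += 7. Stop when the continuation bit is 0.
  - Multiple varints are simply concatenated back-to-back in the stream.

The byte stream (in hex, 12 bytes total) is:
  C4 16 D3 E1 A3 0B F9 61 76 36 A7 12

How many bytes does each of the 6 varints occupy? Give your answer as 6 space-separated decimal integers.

Answer: 2 4 2 1 1 2

Derivation:
  byte[0]=0xC4 cont=1 payload=0x44=68: acc |= 68<<0 -> acc=68 shift=7
  byte[1]=0x16 cont=0 payload=0x16=22: acc |= 22<<7 -> acc=2884 shift=14 [end]
Varint 1: bytes[0:2] = C4 16 -> value 2884 (2 byte(s))
  byte[2]=0xD3 cont=1 payload=0x53=83: acc |= 83<<0 -> acc=83 shift=7
  byte[3]=0xE1 cont=1 payload=0x61=97: acc |= 97<<7 -> acc=12499 shift=14
  byte[4]=0xA3 cont=1 payload=0x23=35: acc |= 35<<14 -> acc=585939 shift=21
  byte[5]=0x0B cont=0 payload=0x0B=11: acc |= 11<<21 -> acc=23654611 shift=28 [end]
Varint 2: bytes[2:6] = D3 E1 A3 0B -> value 23654611 (4 byte(s))
  byte[6]=0xF9 cont=1 payload=0x79=121: acc |= 121<<0 -> acc=121 shift=7
  byte[7]=0x61 cont=0 payload=0x61=97: acc |= 97<<7 -> acc=12537 shift=14 [end]
Varint 3: bytes[6:8] = F9 61 -> value 12537 (2 byte(s))
  byte[8]=0x76 cont=0 payload=0x76=118: acc |= 118<<0 -> acc=118 shift=7 [end]
Varint 4: bytes[8:9] = 76 -> value 118 (1 byte(s))
  byte[9]=0x36 cont=0 payload=0x36=54: acc |= 54<<0 -> acc=54 shift=7 [end]
Varint 5: bytes[9:10] = 36 -> value 54 (1 byte(s))
  byte[10]=0xA7 cont=1 payload=0x27=39: acc |= 39<<0 -> acc=39 shift=7
  byte[11]=0x12 cont=0 payload=0x12=18: acc |= 18<<7 -> acc=2343 shift=14 [end]
Varint 6: bytes[10:12] = A7 12 -> value 2343 (2 byte(s))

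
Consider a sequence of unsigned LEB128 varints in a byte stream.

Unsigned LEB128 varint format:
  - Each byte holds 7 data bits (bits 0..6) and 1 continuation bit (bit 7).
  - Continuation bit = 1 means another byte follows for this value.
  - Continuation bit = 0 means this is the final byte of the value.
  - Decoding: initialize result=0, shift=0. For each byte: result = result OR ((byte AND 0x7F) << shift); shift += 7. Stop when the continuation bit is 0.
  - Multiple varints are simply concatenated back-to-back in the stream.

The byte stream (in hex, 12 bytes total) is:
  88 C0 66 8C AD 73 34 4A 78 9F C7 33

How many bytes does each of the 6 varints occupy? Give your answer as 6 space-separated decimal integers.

Answer: 3 3 1 1 1 3

Derivation:
  byte[0]=0x88 cont=1 payload=0x08=8: acc |= 8<<0 -> acc=8 shift=7
  byte[1]=0xC0 cont=1 payload=0x40=64: acc |= 64<<7 -> acc=8200 shift=14
  byte[2]=0x66 cont=0 payload=0x66=102: acc |= 102<<14 -> acc=1679368 shift=21 [end]
Varint 1: bytes[0:3] = 88 C0 66 -> value 1679368 (3 byte(s))
  byte[3]=0x8C cont=1 payload=0x0C=12: acc |= 12<<0 -> acc=12 shift=7
  byte[4]=0xAD cont=1 payload=0x2D=45: acc |= 45<<7 -> acc=5772 shift=14
  byte[5]=0x73 cont=0 payload=0x73=115: acc |= 115<<14 -> acc=1889932 shift=21 [end]
Varint 2: bytes[3:6] = 8C AD 73 -> value 1889932 (3 byte(s))
  byte[6]=0x34 cont=0 payload=0x34=52: acc |= 52<<0 -> acc=52 shift=7 [end]
Varint 3: bytes[6:7] = 34 -> value 52 (1 byte(s))
  byte[7]=0x4A cont=0 payload=0x4A=74: acc |= 74<<0 -> acc=74 shift=7 [end]
Varint 4: bytes[7:8] = 4A -> value 74 (1 byte(s))
  byte[8]=0x78 cont=0 payload=0x78=120: acc |= 120<<0 -> acc=120 shift=7 [end]
Varint 5: bytes[8:9] = 78 -> value 120 (1 byte(s))
  byte[9]=0x9F cont=1 payload=0x1F=31: acc |= 31<<0 -> acc=31 shift=7
  byte[10]=0xC7 cont=1 payload=0x47=71: acc |= 71<<7 -> acc=9119 shift=14
  byte[11]=0x33 cont=0 payload=0x33=51: acc |= 51<<14 -> acc=844703 shift=21 [end]
Varint 6: bytes[9:12] = 9F C7 33 -> value 844703 (3 byte(s))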